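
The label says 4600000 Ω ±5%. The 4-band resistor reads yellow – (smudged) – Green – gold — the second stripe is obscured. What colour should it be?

4600000 Ω = 46 × 10^5.
The second band gives digit 6 of the significand, and 6 is blue.

blue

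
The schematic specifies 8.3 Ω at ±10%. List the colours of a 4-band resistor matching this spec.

grey, orange, gold, silver

8.3 Ω = 83 × 10^-1.
8 → grey
3 → orange
Multiplier 10^-1 → gold.
±10% tolerance → silver.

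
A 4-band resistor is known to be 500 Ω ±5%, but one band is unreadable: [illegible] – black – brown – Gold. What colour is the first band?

500 Ω = 50 × 10^1.
The first band gives digit 5 of the significand, and 5 is green.

green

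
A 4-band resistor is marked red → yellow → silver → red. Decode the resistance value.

Red → 2 (first significant figure)
Yellow → 4 (second significant figure)
Silver → ×0.01 multiplier
24 × 0.01 = 0.24 Ω

0.24 Ω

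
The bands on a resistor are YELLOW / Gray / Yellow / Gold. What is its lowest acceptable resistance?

456000 Ω

Yellow → 4 (first significant figure)
Grey → 8 (second significant figure)
Yellow → ×10^4 multiplier
Gold → ±5% tolerance
48 × 10000 = 480000 Ω
Lowest = 480000 × (1 − 5/100) = 456000 Ω.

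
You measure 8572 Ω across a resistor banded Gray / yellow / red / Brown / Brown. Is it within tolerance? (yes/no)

no

Grey → 8 (first significant figure)
Yellow → 4 (second significant figure)
Red → 2 (third significant figure)
Brown → ×10 multiplier
Brown → ±1% tolerance
842 × 10 = 8420 Ω
Allowed range: 8335.8 Ω to 8504.2 Ω.
8572 Ω lies outside that range.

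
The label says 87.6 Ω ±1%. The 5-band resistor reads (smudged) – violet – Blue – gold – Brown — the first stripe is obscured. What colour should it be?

grey

87.6 Ω = 876 × 10^-1.
The first band gives digit 8 of the significand, and 8 is grey.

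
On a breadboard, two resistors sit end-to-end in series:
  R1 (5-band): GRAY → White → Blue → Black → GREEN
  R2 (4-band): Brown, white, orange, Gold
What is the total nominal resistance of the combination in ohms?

19896 Ω

R1: grey, white, blue → 896; black ×1 → 896 Ω.
R2: brown, white → 19; orange ×10^3 → 19000 Ω.
Series: 896 + 19000 = 19896 Ω.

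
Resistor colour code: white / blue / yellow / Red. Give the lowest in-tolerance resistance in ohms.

940800 Ω

White → 9 (first significant figure)
Blue → 6 (second significant figure)
Yellow → ×10^4 multiplier
Red → ±2% tolerance
96 × 10000 = 960000 Ω
Lowest = 960000 × (1 − 2/100) = 940800 Ω.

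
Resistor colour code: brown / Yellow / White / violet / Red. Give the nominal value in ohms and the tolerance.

Brown → 1 (first significant figure)
Yellow → 4 (second significant figure)
White → 9 (third significant figure)
Violet → ×10^7 multiplier
Red → ±2% tolerance
149 × 10000000 = 1490000000 Ω

1490000000 Ω ±2%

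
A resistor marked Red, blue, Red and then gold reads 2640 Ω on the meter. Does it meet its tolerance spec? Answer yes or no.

Red → 2 (first significant figure)
Blue → 6 (second significant figure)
Red → ×10^2 multiplier
Gold → ±5% tolerance
26 × 100 = 2600 Ω
Allowed range: 2470 Ω to 2730 Ω.
2640 Ω lies inside that range.

yes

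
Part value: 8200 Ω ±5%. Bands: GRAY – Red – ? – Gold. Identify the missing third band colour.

8200 Ω = 82 × 10^2.
The third band is the multiplier, 10^2, which is red.

red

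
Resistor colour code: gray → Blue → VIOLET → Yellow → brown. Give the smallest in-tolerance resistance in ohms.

Grey → 8 (first significant figure)
Blue → 6 (second significant figure)
Violet → 7 (third significant figure)
Yellow → ×10^4 multiplier
Brown → ±1% tolerance
867 × 10000 = 8670000 Ω
Smallest = 8670000 × (1 − 1/100) = 8583300 Ω.

8583300 Ω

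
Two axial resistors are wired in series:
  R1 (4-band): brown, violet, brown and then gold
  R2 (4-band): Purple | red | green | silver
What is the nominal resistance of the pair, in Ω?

7200170 Ω

R1: brown, violet → 17; brown ×10 → 170 Ω.
R2: violet, red → 72; green ×10^5 → 7200000 Ω.
Series: 170 + 7200000 = 7200170 Ω.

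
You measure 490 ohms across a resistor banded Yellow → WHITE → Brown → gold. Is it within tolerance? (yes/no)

Yellow → 4 (first significant figure)
White → 9 (second significant figure)
Brown → ×10 multiplier
Gold → ±5% tolerance
49 × 10 = 490 Ω
Allowed range: 465.5 Ω to 514.5 Ω.
490 ohms lies inside that range.

yes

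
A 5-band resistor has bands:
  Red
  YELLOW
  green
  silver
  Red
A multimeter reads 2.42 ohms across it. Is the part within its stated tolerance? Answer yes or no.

Red → 2 (first significant figure)
Yellow → 4 (second significant figure)
Green → 5 (third significant figure)
Silver → ×0.01 multiplier
Red → ±2% tolerance
245 × 0.01 = 2.45 Ω
Allowed range: 2.401 Ω to 2.499 Ω.
2.42 ohms lies inside that range.

yes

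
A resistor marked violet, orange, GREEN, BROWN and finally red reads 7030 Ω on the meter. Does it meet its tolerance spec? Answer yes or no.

no

Violet → 7 (first significant figure)
Orange → 3 (second significant figure)
Green → 5 (third significant figure)
Brown → ×10 multiplier
Red → ±2% tolerance
735 × 10 = 7350 Ω
Allowed range: 7203 Ω to 7497 Ω.
7030 Ω lies outside that range.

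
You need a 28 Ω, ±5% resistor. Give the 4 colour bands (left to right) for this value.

red, grey, black, gold

28 Ω = 28 × 10^0.
2 → red
8 → grey
Multiplier 10^0 → black.
±5% tolerance → gold.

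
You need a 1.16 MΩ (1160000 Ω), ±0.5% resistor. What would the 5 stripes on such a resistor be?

brown, brown, blue, yellow, green

1160000 Ω = 116 × 10^4.
1 → brown
1 → brown
6 → blue
Multiplier 10^4 → yellow.
±0.5% tolerance → green.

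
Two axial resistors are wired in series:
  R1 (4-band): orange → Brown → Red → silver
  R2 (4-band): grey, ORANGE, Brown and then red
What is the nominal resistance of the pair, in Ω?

R1: orange, brown → 31; red ×10^2 → 3100 Ω.
R2: grey, orange → 83; brown ×10 → 830 Ω.
Series: 3100 + 830 = 3930 Ω.

3930 Ω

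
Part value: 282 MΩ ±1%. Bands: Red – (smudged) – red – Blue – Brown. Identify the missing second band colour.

282000000 Ω = 282 × 10^6.
The second band gives digit 8 of the significand, and 8 is grey.

grey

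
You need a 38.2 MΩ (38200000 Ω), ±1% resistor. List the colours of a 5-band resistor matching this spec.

orange, grey, red, green, brown

38200000 Ω = 382 × 10^5.
3 → orange
8 → grey
2 → red
Multiplier 10^5 → green.
±1% tolerance → brown.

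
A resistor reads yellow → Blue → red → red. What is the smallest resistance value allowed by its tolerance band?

4508 Ω

Yellow → 4 (first significant figure)
Blue → 6 (second significant figure)
Red → ×10^2 multiplier
Red → ±2% tolerance
46 × 100 = 4600 Ω
Smallest = 4600 × (1 − 2/100) = 4508 Ω.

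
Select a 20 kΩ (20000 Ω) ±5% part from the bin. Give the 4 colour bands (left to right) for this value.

20000 Ω = 20 × 10^3.
2 → red
0 → black
Multiplier 10^3 → orange.
±5% tolerance → gold.

red, black, orange, gold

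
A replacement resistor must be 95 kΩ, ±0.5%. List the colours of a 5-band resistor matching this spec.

white, green, black, red, green

95000 Ω = 950 × 10^2.
9 → white
5 → green
0 → black
Multiplier 10^2 → red.
±0.5% tolerance → green.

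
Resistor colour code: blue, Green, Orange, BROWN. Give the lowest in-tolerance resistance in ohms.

Blue → 6 (first significant figure)
Green → 5 (second significant figure)
Orange → ×10^3 multiplier
Brown → ±1% tolerance
65 × 1000 = 65000 Ω
Lowest = 65000 × (1 − 1/100) = 64350 Ω.

64350 Ω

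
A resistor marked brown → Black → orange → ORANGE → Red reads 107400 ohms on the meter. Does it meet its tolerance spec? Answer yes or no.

Brown → 1 (first significant figure)
Black → 0 (second significant figure)
Orange → 3 (third significant figure)
Orange → ×10^3 multiplier
Red → ±2% tolerance
103 × 1000 = 103000 Ω
Allowed range: 100940 Ω to 105060 Ω.
107400 ohms lies outside that range.

no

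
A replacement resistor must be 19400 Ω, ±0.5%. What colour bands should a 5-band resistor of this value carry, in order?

19400 Ω = 194 × 10^2.
1 → brown
9 → white
4 → yellow
Multiplier 10^2 → red.
±0.5% tolerance → green.

brown, white, yellow, red, green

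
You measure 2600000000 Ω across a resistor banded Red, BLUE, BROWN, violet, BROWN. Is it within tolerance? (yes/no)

Red → 2 (first significant figure)
Blue → 6 (second significant figure)
Brown → 1 (third significant figure)
Violet → ×10^7 multiplier
Brown → ±1% tolerance
261 × 10000000 = 2610000000 Ω
Allowed range: 2583900000 Ω to 2636100000 Ω.
2600000000 Ω lies inside that range.

yes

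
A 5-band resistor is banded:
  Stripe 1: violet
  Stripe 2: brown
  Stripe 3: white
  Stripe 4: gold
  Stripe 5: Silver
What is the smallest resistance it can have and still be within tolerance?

Violet → 7 (first significant figure)
Brown → 1 (second significant figure)
White → 9 (third significant figure)
Gold → ×0.1 multiplier
Silver → ±10% tolerance
719 × 0.1 = 71.9 Ω
Smallest = 71.9 × (1 − 10/100) = 64.71 Ω.

64.71 Ω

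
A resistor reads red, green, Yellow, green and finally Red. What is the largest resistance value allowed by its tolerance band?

Red → 2 (first significant figure)
Green → 5 (second significant figure)
Yellow → 4 (third significant figure)
Green → ×10^5 multiplier
Red → ±2% tolerance
254 × 100000 = 25400000 Ω
Largest = 25400000 × (1 + 2/100) = 25908000 Ω.

25908000 Ω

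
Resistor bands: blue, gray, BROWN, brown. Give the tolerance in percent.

±1%

The last band, brown, is the tolerance band.
Brown corresponds to ±1%.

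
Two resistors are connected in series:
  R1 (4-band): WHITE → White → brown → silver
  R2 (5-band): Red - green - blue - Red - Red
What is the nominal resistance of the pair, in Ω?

26590 Ω

R1: white, white → 99; brown ×10 → 990 Ω.
R2: red, green, blue → 256; red ×10^2 → 25600 Ω.
Series: 990 + 25600 = 26590 Ω.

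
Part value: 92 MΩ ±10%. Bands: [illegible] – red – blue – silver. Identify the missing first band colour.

white

92000000 Ω = 92 × 10^6.
The first band gives digit 9 of the significand, and 9 is white.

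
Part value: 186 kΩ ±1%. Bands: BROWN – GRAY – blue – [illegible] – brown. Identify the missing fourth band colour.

186000 Ω = 186 × 10^3.
The fourth band is the multiplier, 10^3, which is orange.

orange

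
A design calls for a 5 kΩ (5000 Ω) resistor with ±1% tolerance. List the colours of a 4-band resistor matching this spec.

green, black, red, brown

5000 Ω = 50 × 10^2.
5 → green
0 → black
Multiplier 10^2 → red.
±1% tolerance → brown.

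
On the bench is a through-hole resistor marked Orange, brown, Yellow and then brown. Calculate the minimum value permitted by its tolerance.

Orange → 3 (first significant figure)
Brown → 1 (second significant figure)
Yellow → ×10^4 multiplier
Brown → ±1% tolerance
31 × 10000 = 310000 Ω
Minimum = 310000 × (1 − 1/100) = 306900 Ω.

306900 Ω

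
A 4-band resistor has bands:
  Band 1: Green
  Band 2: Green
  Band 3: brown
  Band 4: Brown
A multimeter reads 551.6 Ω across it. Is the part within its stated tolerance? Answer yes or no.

yes

Green → 5 (first significant figure)
Green → 5 (second significant figure)
Brown → ×10 multiplier
Brown → ±1% tolerance
55 × 10 = 550 Ω
Allowed range: 544.5 Ω to 555.5 Ω.
551.6 Ω lies inside that range.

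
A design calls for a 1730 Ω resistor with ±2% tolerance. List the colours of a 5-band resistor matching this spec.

brown, violet, orange, brown, red

1730 Ω = 173 × 10^1.
1 → brown
7 → violet
3 → orange
Multiplier 10^1 → brown.
±2% tolerance → red.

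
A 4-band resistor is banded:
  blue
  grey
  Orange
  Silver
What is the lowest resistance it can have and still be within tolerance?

Blue → 6 (first significant figure)
Grey → 8 (second significant figure)
Orange → ×10^3 multiplier
Silver → ±10% tolerance
68 × 1000 = 68000 Ω
Lowest = 68000 × (1 − 10/100) = 61200 Ω.

61200 Ω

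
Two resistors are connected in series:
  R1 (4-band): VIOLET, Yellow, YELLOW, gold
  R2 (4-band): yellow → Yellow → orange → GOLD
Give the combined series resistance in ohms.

R1: violet, yellow → 74; yellow ×10^4 → 740000 Ω.
R2: yellow, yellow → 44; orange ×10^3 → 44000 Ω.
Series: 740000 + 44000 = 784000 Ω.

784000 Ω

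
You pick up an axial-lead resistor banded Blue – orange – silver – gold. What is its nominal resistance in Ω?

Blue → 6 (first significant figure)
Orange → 3 (second significant figure)
Silver → ×0.01 multiplier
63 × 0.01 = 0.63 Ω

0.63 Ω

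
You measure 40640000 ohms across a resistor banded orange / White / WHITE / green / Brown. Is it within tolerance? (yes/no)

Orange → 3 (first significant figure)
White → 9 (second significant figure)
White → 9 (third significant figure)
Green → ×10^5 multiplier
Brown → ±1% tolerance
399 × 100000 = 39900000 Ω
Allowed range: 39501000 Ω to 40299000 Ω.
40640000 ohms lies outside that range.

no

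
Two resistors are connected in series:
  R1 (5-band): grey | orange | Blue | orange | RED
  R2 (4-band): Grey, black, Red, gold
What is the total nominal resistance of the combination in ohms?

844000 Ω

R1: grey, orange, blue → 836; orange ×10^3 → 836000 Ω.
R2: grey, black → 80; red ×10^2 → 8000 Ω.
Series: 836000 + 8000 = 844000 Ω.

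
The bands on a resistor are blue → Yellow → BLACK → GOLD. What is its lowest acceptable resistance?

Blue → 6 (first significant figure)
Yellow → 4 (second significant figure)
Black → ×1 multiplier
Gold → ±5% tolerance
64 × 1 = 64 Ω
Lowest = 64 × (1 − 5/100) = 60.8 Ω.

60.8 Ω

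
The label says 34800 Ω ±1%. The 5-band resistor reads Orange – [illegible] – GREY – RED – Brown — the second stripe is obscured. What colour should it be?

34800 Ω = 348 × 10^2.
The second band gives digit 4 of the significand, and 4 is yellow.

yellow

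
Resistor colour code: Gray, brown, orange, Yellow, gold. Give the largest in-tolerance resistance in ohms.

Grey → 8 (first significant figure)
Brown → 1 (second significant figure)
Orange → 3 (third significant figure)
Yellow → ×10^4 multiplier
Gold → ±5% tolerance
813 × 10000 = 8130000 Ω
Largest = 8130000 × (1 + 5/100) = 8536500 Ω.

8536500 Ω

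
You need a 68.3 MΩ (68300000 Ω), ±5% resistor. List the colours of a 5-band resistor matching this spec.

blue, grey, orange, green, gold

68300000 Ω = 683 × 10^5.
6 → blue
8 → grey
3 → orange
Multiplier 10^5 → green.
±5% tolerance → gold.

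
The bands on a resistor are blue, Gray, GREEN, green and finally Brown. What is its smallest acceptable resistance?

67815000 Ω

Blue → 6 (first significant figure)
Grey → 8 (second significant figure)
Green → 5 (third significant figure)
Green → ×10^5 multiplier
Brown → ±1% tolerance
685 × 100000 = 68500000 Ω
Smallest = 68500000 × (1 − 1/100) = 67815000 Ω.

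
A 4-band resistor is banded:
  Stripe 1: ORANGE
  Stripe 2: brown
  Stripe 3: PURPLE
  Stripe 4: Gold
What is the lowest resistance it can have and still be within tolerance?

Orange → 3 (first significant figure)
Brown → 1 (second significant figure)
Violet → ×10^7 multiplier
Gold → ±5% tolerance
31 × 10000000 = 310000000 Ω
Lowest = 310000000 × (1 − 5/100) = 294500000 Ω.

294500000 Ω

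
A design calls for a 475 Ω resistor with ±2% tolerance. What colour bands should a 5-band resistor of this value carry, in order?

475 Ω = 475 × 10^0.
4 → yellow
7 → violet
5 → green
Multiplier 10^0 → black.
±2% tolerance → red.

yellow, violet, green, black, red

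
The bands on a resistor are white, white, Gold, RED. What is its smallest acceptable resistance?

White → 9 (first significant figure)
White → 9 (second significant figure)
Gold → ×0.1 multiplier
Red → ±2% tolerance
99 × 0.1 = 9.9 Ω
Smallest = 9.9 × (1 − 2/100) = 9.702 Ω.

9.702 Ω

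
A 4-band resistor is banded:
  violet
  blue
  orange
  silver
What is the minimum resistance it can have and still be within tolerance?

Violet → 7 (first significant figure)
Blue → 6 (second significant figure)
Orange → ×10^3 multiplier
Silver → ±10% tolerance
76 × 1000 = 76000 Ω
Minimum = 76000 × (1 − 10/100) = 68400 Ω.

68400 Ω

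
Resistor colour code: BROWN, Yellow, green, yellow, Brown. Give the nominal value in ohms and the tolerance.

1450000 Ω ±1%

Brown → 1 (first significant figure)
Yellow → 4 (second significant figure)
Green → 5 (third significant figure)
Yellow → ×10^4 multiplier
Brown → ±1% tolerance
145 × 10000 = 1450000 Ω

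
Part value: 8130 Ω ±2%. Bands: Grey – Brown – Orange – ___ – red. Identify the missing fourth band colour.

8130 Ω = 813 × 10^1.
The fourth band is the multiplier, 10^1, which is brown.

brown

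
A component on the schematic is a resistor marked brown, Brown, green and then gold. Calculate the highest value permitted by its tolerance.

1155000 Ω

Brown → 1 (first significant figure)
Brown → 1 (second significant figure)
Green → ×10^5 multiplier
Gold → ±5% tolerance
11 × 100000 = 1100000 Ω
Highest = 1100000 × (1 + 5/100) = 1155000 Ω.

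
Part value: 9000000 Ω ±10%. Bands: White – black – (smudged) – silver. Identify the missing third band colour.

9000000 Ω = 90 × 10^5.
The third band is the multiplier, 10^5, which is green.

green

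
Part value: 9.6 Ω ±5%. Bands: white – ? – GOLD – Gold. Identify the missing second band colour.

9.6 Ω = 96 × 10^-1.
The second band gives digit 6 of the significand, and 6 is blue.

blue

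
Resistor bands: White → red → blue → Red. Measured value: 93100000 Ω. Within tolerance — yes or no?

White → 9 (first significant figure)
Red → 2 (second significant figure)
Blue → ×10^6 multiplier
Red → ±2% tolerance
92 × 1000000 = 92000000 Ω
Allowed range: 90160000 Ω to 93840000 Ω.
93100000 Ω lies inside that range.

yes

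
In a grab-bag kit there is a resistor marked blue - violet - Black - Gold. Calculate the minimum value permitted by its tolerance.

63.65 Ω

Blue → 6 (first significant figure)
Violet → 7 (second significant figure)
Black → ×1 multiplier
Gold → ±5% tolerance
67 × 1 = 67 Ω
Minimum = 67 × (1 − 5/100) = 63.65 Ω.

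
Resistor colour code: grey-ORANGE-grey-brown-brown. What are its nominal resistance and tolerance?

Grey → 8 (first significant figure)
Orange → 3 (second significant figure)
Grey → 8 (third significant figure)
Brown → ×10 multiplier
Brown → ±1% tolerance
838 × 10 = 8380 Ω

8380 Ω ±1%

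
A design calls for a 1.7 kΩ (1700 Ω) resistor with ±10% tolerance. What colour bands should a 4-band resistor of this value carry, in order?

1700 Ω = 17 × 10^2.
1 → brown
7 → violet
Multiplier 10^2 → red.
±10% tolerance → silver.

brown, violet, red, silver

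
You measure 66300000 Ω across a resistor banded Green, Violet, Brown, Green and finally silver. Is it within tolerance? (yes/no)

no

Green → 5 (first significant figure)
Violet → 7 (second significant figure)
Brown → 1 (third significant figure)
Green → ×10^5 multiplier
Silver → ±10% tolerance
571 × 100000 = 57100000 Ω
Allowed range: 51390000 Ω to 62810000 Ω.
66300000 Ω lies outside that range.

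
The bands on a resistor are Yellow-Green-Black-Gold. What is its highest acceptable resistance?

47.25 Ω

Yellow → 4 (first significant figure)
Green → 5 (second significant figure)
Black → ×1 multiplier
Gold → ±5% tolerance
45 × 1 = 45 Ω
Highest = 45 × (1 + 5/100) = 47.25 Ω.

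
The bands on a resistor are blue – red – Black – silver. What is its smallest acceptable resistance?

Blue → 6 (first significant figure)
Red → 2 (second significant figure)
Black → ×1 multiplier
Silver → ±10% tolerance
62 × 1 = 62 Ω
Smallest = 62 × (1 − 10/100) = 55.8 Ω.

55.8 Ω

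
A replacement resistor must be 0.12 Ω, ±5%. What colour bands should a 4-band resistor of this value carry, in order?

0.12 Ω = 12 × 10^-2.
1 → brown
2 → red
Multiplier 10^-2 → silver.
±5% tolerance → gold.

brown, red, silver, gold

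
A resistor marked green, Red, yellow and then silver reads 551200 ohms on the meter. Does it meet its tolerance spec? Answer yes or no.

yes

Green → 5 (first significant figure)
Red → 2 (second significant figure)
Yellow → ×10^4 multiplier
Silver → ±10% tolerance
52 × 10000 = 520000 Ω
Allowed range: 468000 Ω to 572000 Ω.
551200 ohms lies inside that range.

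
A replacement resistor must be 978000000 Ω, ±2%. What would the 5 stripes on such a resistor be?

white, violet, grey, blue, red

978000000 Ω = 978 × 10^6.
9 → white
7 → violet
8 → grey
Multiplier 10^6 → blue.
±2% tolerance → red.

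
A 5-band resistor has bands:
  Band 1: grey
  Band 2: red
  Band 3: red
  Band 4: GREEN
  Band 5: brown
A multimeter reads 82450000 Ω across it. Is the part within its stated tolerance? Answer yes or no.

yes

Grey → 8 (first significant figure)
Red → 2 (second significant figure)
Red → 2 (third significant figure)
Green → ×10^5 multiplier
Brown → ±1% tolerance
822 × 100000 = 82200000 Ω
Allowed range: 81378000 Ω to 83022000 Ω.
82450000 Ω lies inside that range.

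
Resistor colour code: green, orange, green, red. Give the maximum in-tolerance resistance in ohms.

Green → 5 (first significant figure)
Orange → 3 (second significant figure)
Green → ×10^5 multiplier
Red → ±2% tolerance
53 × 100000 = 5300000 Ω
Maximum = 5300000 × (1 + 2/100) = 5406000 Ω.

5406000 Ω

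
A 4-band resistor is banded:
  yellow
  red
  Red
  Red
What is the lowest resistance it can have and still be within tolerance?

4116 Ω

Yellow → 4 (first significant figure)
Red → 2 (second significant figure)
Red → ×10^2 multiplier
Red → ±2% tolerance
42 × 100 = 4200 Ω
Lowest = 4200 × (1 − 2/100) = 4116 Ω.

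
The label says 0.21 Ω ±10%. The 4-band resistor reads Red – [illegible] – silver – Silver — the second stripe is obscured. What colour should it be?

0.21 Ω = 21 × 10^-2.
The second band gives digit 1 of the significand, and 1 is brown.

brown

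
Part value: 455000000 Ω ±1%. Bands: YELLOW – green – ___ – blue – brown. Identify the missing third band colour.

455000000 Ω = 455 × 10^6.
The third band gives digit 5 of the significand, and 5 is green.

green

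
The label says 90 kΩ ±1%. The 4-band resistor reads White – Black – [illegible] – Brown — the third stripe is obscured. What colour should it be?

90000 Ω = 90 × 10^3.
The third band is the multiplier, 10^3, which is orange.

orange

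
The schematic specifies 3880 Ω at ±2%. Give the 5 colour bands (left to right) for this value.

3880 Ω = 388 × 10^1.
3 → orange
8 → grey
8 → grey
Multiplier 10^1 → brown.
±2% tolerance → red.

orange, grey, grey, brown, red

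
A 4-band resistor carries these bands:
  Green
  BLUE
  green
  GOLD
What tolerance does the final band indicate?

The last band, gold, is the tolerance band.
Gold corresponds to ±5%.

±5%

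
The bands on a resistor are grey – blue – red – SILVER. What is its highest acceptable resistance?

Grey → 8 (first significant figure)
Blue → 6 (second significant figure)
Red → ×10^2 multiplier
Silver → ±10% tolerance
86 × 100 = 8600 Ω
Highest = 8600 × (1 + 10/100) = 9460 Ω.

9460 Ω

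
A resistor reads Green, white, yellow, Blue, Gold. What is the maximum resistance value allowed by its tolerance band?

Green → 5 (first significant figure)
White → 9 (second significant figure)
Yellow → 4 (third significant figure)
Blue → ×10^6 multiplier
Gold → ±5% tolerance
594 × 1000000 = 594000000 Ω
Maximum = 594000000 × (1 + 5/100) = 623700000 Ω.

623700000 Ω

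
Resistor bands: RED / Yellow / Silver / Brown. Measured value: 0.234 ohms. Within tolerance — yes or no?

Red → 2 (first significant figure)
Yellow → 4 (second significant figure)
Silver → ×0.01 multiplier
Brown → ±1% tolerance
24 × 0.01 = 0.24 Ω
Allowed range: 0.2376 Ω to 0.2424 Ω.
0.234 ohms lies outside that range.

no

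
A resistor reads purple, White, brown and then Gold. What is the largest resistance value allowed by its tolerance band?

Violet → 7 (first significant figure)
White → 9 (second significant figure)
Brown → ×10 multiplier
Gold → ±5% tolerance
79 × 10 = 790 Ω
Largest = 790 × (1 + 5/100) = 829.5 Ω.

829.5 Ω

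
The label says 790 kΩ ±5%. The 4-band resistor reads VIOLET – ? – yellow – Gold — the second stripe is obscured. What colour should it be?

790000 Ω = 79 × 10^4.
The second band gives digit 9 of the significand, and 9 is white.

white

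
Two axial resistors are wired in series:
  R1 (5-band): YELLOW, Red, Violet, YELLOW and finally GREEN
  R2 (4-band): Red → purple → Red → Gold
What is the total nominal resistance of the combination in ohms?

R1: yellow, red, violet → 427; yellow ×10^4 → 4270000 Ω.
R2: red, violet → 27; red ×10^2 → 2700 Ω.
Series: 4270000 + 2700 = 4272700 Ω.

4272700 Ω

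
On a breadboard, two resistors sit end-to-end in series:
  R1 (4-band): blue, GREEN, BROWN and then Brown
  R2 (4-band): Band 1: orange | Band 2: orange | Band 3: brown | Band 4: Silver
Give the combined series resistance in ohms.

R1: blue, green → 65; brown ×10 → 650 Ω.
R2: orange, orange → 33; brown ×10 → 330 Ω.
Series: 650 + 330 = 980 Ω.

980 Ω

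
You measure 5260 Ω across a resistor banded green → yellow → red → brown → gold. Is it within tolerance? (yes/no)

Green → 5 (first significant figure)
Yellow → 4 (second significant figure)
Red → 2 (third significant figure)
Brown → ×10 multiplier
Gold → ±5% tolerance
542 × 10 = 5420 Ω
Allowed range: 5149 Ω to 5691 Ω.
5260 Ω lies inside that range.

yes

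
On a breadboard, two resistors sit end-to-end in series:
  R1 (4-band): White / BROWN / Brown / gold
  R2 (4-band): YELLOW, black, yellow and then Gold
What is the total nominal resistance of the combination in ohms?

R1: white, brown → 91; brown ×10 → 910 Ω.
R2: yellow, black → 40; yellow ×10^4 → 400000 Ω.
Series: 910 + 400000 = 400910 Ω.

400910 Ω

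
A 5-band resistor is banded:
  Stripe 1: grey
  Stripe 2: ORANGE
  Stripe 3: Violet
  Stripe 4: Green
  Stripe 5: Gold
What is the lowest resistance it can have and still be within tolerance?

79515000 Ω

Grey → 8 (first significant figure)
Orange → 3 (second significant figure)
Violet → 7 (third significant figure)
Green → ×10^5 multiplier
Gold → ±5% tolerance
837 × 100000 = 83700000 Ω
Lowest = 83700000 × (1 − 5/100) = 79515000 Ω.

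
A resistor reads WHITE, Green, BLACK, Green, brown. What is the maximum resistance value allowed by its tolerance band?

White → 9 (first significant figure)
Green → 5 (second significant figure)
Black → 0 (third significant figure)
Green → ×10^5 multiplier
Brown → ±1% tolerance
950 × 100000 = 95000000 Ω
Maximum = 95000000 × (1 + 1/100) = 95950000 Ω.

95950000 Ω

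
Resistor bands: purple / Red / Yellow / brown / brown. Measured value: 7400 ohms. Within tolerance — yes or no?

Violet → 7 (first significant figure)
Red → 2 (second significant figure)
Yellow → 4 (third significant figure)
Brown → ×10 multiplier
Brown → ±1% tolerance
724 × 10 = 7240 Ω
Allowed range: 7167.6 Ω to 7312.4 Ω.
7400 ohms lies outside that range.

no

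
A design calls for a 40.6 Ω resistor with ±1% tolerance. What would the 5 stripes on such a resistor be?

yellow, black, blue, gold, brown

40.6 Ω = 406 × 10^-1.
4 → yellow
0 → black
6 → blue
Multiplier 10^-1 → gold.
±1% tolerance → brown.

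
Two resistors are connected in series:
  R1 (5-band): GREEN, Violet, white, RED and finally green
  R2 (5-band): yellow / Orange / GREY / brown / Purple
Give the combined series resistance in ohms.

62280 Ω

R1: green, violet, white → 579; red ×10^2 → 57900 Ω.
R2: yellow, orange, grey → 438; brown ×10 → 4380 Ω.
Series: 57900 + 4380 = 62280 Ω.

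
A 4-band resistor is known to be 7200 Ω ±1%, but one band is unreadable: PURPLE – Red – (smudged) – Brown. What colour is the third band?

7200 Ω = 72 × 10^2.
The third band is the multiplier, 10^2, which is red.

red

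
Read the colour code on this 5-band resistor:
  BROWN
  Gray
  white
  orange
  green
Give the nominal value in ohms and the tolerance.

Brown → 1 (first significant figure)
Grey → 8 (second significant figure)
White → 9 (third significant figure)
Orange → ×10^3 multiplier
Green → ±0.5% tolerance
189 × 1000 = 189000 Ω

189000 Ω ±0.5%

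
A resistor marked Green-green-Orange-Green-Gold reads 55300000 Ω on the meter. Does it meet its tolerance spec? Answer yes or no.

Green → 5 (first significant figure)
Green → 5 (second significant figure)
Orange → 3 (third significant figure)
Green → ×10^5 multiplier
Gold → ±5% tolerance
553 × 100000 = 55300000 Ω
Allowed range: 52535000 Ω to 58065000 Ω.
55300000 Ω lies inside that range.

yes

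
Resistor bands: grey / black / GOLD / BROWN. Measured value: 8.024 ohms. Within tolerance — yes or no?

yes

Grey → 8 (first significant figure)
Black → 0 (second significant figure)
Gold → ×0.1 multiplier
Brown → ±1% tolerance
80 × 0.1 = 8 Ω
Allowed range: 7.92 Ω to 8.08 Ω.
8.024 ohms lies inside that range.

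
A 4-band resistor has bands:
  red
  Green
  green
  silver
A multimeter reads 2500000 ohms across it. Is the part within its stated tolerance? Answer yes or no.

yes

Red → 2 (first significant figure)
Green → 5 (second significant figure)
Green → ×10^5 multiplier
Silver → ±10% tolerance
25 × 100000 = 2500000 Ω
Allowed range: 2250000 Ω to 2750000 Ω.
2500000 ohms lies inside that range.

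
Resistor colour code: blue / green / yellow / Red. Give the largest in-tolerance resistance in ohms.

663000 Ω

Blue → 6 (first significant figure)
Green → 5 (second significant figure)
Yellow → ×10^4 multiplier
Red → ±2% tolerance
65 × 10000 = 650000 Ω
Largest = 650000 × (1 + 2/100) = 663000 Ω.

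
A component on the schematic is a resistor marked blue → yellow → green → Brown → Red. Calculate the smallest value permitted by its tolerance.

6321 Ω

Blue → 6 (first significant figure)
Yellow → 4 (second significant figure)
Green → 5 (third significant figure)
Brown → ×10 multiplier
Red → ±2% tolerance
645 × 10 = 6450 Ω
Smallest = 6450 × (1 − 2/100) = 6321 Ω.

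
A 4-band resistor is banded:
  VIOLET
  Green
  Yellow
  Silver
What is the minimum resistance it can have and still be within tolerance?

Violet → 7 (first significant figure)
Green → 5 (second significant figure)
Yellow → ×10^4 multiplier
Silver → ±10% tolerance
75 × 10000 = 750000 Ω
Minimum = 750000 × (1 − 10/100) = 675000 Ω.

675000 Ω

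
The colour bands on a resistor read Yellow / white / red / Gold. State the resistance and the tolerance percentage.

Yellow → 4 (first significant figure)
White → 9 (second significant figure)
Red → ×10^2 multiplier
Gold → ±5% tolerance
49 × 100 = 4900 Ω

4900 Ω ±5%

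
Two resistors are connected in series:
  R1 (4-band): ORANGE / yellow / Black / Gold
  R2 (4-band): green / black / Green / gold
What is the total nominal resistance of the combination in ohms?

5000034 Ω

R1: orange, yellow → 34; black ×1 → 34 Ω.
R2: green, black → 50; green ×10^5 → 5000000 Ω.
Series: 34 + 5000000 = 5000034 Ω.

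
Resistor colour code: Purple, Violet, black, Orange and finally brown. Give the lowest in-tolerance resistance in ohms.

Violet → 7 (first significant figure)
Violet → 7 (second significant figure)
Black → 0 (third significant figure)
Orange → ×10^3 multiplier
Brown → ±1% tolerance
770 × 1000 = 770000 Ω
Lowest = 770000 × (1 − 1/100) = 762300 Ω.

762300 Ω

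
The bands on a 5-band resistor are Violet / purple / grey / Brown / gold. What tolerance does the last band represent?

The last band, gold, is the tolerance band.
Gold corresponds to ±5%.

±5%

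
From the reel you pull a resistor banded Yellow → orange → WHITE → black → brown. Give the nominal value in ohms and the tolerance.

439 Ω ±1%

Yellow → 4 (first significant figure)
Orange → 3 (second significant figure)
White → 9 (third significant figure)
Black → ×1 multiplier
Brown → ±1% tolerance
439 × 1 = 439 Ω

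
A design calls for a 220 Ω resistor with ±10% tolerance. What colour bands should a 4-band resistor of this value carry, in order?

red, red, brown, silver

220 Ω = 22 × 10^1.
2 → red
2 → red
Multiplier 10^1 → brown.
±10% tolerance → silver.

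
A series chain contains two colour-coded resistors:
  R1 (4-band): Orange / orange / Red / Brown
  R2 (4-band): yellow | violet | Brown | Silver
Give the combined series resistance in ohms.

R1: orange, orange → 33; red ×10^2 → 3300 Ω.
R2: yellow, violet → 47; brown ×10 → 470 Ω.
Series: 3300 + 470 = 3770 Ω.

3770 Ω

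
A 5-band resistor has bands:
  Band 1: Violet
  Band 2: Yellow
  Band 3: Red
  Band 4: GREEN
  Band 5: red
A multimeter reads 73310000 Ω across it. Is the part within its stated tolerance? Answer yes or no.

yes

Violet → 7 (first significant figure)
Yellow → 4 (second significant figure)
Red → 2 (third significant figure)
Green → ×10^5 multiplier
Red → ±2% tolerance
742 × 100000 = 74200000 Ω
Allowed range: 72716000 Ω to 75684000 Ω.
73310000 Ω lies inside that range.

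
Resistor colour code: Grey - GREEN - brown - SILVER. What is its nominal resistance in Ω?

Grey → 8 (first significant figure)
Green → 5 (second significant figure)
Brown → ×10 multiplier
85 × 10 = 850 Ω

850 Ω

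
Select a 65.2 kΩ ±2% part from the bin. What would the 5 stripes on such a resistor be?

65200 Ω = 652 × 10^2.
6 → blue
5 → green
2 → red
Multiplier 10^2 → red.
±2% tolerance → red.

blue, green, red, red, red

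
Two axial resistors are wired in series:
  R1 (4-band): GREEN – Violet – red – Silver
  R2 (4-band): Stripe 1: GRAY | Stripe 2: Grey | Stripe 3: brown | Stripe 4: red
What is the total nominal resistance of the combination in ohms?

6580 Ω

R1: green, violet → 57; red ×10^2 → 5700 Ω.
R2: grey, grey → 88; brown ×10 → 880 Ω.
Series: 5700 + 880 = 6580 Ω.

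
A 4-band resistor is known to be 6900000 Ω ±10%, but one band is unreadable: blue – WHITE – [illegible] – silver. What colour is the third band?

green

6900000 Ω = 69 × 10^5.
The third band is the multiplier, 10^5, which is green.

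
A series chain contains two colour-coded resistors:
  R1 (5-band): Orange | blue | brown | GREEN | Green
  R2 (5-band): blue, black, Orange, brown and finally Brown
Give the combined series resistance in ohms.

R1: orange, blue, brown → 361; green ×10^5 → 36100000 Ω.
R2: blue, black, orange → 603; brown ×10 → 6030 Ω.
Series: 36100000 + 6030 = 36106030 Ω.

36106030 Ω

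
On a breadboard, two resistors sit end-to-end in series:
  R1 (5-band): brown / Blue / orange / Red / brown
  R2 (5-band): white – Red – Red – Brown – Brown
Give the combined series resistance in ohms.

R1: brown, blue, orange → 163; red ×10^2 → 16300 Ω.
R2: white, red, red → 922; brown ×10 → 9220 Ω.
Series: 16300 + 9220 = 25520 Ω.

25520 Ω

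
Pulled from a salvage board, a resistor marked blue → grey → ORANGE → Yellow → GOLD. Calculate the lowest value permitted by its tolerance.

Blue → 6 (first significant figure)
Grey → 8 (second significant figure)
Orange → 3 (third significant figure)
Yellow → ×10^4 multiplier
Gold → ±5% tolerance
683 × 10000 = 6830000 Ω
Lowest = 6830000 × (1 − 5/100) = 6488500 Ω.

6488500 Ω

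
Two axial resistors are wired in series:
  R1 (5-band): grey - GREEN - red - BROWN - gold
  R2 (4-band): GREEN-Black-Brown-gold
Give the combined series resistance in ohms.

9020 Ω

R1: grey, green, red → 852; brown ×10 → 8520 Ω.
R2: green, black → 50; brown ×10 → 500 Ω.
Series: 8520 + 500 = 9020 Ω.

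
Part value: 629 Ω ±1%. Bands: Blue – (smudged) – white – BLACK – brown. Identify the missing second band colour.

red

629 Ω = 629 × 10^0.
The second band gives digit 2 of the significand, and 2 is red.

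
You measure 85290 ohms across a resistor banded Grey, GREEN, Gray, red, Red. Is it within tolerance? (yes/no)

yes

Grey → 8 (first significant figure)
Green → 5 (second significant figure)
Grey → 8 (third significant figure)
Red → ×10^2 multiplier
Red → ±2% tolerance
858 × 100 = 85800 Ω
Allowed range: 84084 Ω to 87516 Ω.
85290 ohms lies inside that range.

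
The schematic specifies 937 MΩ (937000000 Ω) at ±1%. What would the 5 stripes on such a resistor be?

white, orange, violet, blue, brown

937000000 Ω = 937 × 10^6.
9 → white
3 → orange
7 → violet
Multiplier 10^6 → blue.
±1% tolerance → brown.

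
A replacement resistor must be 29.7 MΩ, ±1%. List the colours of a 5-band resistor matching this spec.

29700000 Ω = 297 × 10^5.
2 → red
9 → white
7 → violet
Multiplier 10^5 → green.
±1% tolerance → brown.

red, white, violet, green, brown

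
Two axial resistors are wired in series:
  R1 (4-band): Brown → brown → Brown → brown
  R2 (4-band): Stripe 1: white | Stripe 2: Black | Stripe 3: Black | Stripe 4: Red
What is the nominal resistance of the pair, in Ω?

200 Ω

R1: brown, brown → 11; brown ×10 → 110 Ω.
R2: white, black → 90; black ×1 → 90 Ω.
Series: 110 + 90 = 200 Ω.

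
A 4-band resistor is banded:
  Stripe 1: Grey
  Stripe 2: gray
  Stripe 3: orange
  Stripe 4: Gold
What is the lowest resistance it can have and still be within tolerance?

Grey → 8 (first significant figure)
Grey → 8 (second significant figure)
Orange → ×10^3 multiplier
Gold → ±5% tolerance
88 × 1000 = 88000 Ω
Lowest = 88000 × (1 − 5/100) = 83600 Ω.

83600 Ω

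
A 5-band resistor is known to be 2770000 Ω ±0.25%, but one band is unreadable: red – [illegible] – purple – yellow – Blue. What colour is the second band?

2770000 Ω = 277 × 10^4.
The second band gives digit 7 of the significand, and 7 is violet.

violet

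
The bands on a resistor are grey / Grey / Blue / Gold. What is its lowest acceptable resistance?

Grey → 8 (first significant figure)
Grey → 8 (second significant figure)
Blue → ×10^6 multiplier
Gold → ±5% tolerance
88 × 1000000 = 88000000 Ω
Lowest = 88000000 × (1 − 5/100) = 83600000 Ω.

83600000 Ω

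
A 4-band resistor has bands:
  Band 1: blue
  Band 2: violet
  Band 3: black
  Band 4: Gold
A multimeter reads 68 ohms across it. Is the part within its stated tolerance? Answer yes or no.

yes

Blue → 6 (first significant figure)
Violet → 7 (second significant figure)
Black → ×1 multiplier
Gold → ±5% tolerance
67 × 1 = 67 Ω
Allowed range: 63.65 Ω to 70.35 Ω.
68 ohms lies inside that range.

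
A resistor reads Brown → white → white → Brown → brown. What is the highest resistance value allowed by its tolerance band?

Brown → 1 (first significant figure)
White → 9 (second significant figure)
White → 9 (third significant figure)
Brown → ×10 multiplier
Brown → ±1% tolerance
199 × 10 = 1990 Ω
Highest = 1990 × (1 + 1/100) = 2009.9 Ω.

2009.9 Ω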